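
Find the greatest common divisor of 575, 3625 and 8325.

gcd(575, 3625): 3625 = 6·575 + 175; 575 = 3·175 + 50; 175 = 3·50 + 25; 50 = 2·25 + 0 → 25
gcd(25, 8325): 8325 = 333·25 + 0 → 25

25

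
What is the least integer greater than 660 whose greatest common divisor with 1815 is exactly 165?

825

gcd(x, 1815) = 165 forces 165 | x; write x = 165s. Then gcd(165s, 165·11) = 165·gcd(s, 11), so need gcd(s, 11) = 1.
165s > 660 gives s ≥ 5. The least s ≥ 5 coprime to 11 is 5, so x = 165·5 = 825.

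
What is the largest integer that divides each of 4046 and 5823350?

Euclid: 5823350 = 1439·4046 + 1156; 4046 = 3·1156 + 578; 1156 = 2·578 + 0. Last nonzero remainder: 578.

578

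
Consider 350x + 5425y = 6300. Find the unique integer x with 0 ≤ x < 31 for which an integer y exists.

18

Reduce mod 5425: 350x ≡ 6300 (mod 5425). With g = gcd(350, 5425) = 175 dividing 6300, divide through: 2x ≡ 36 (mod 31).
Since gcd(2, 31) = 1, x ≡ 36·(2)⁻¹ ≡ 18 (mod 31). Smallest non-negative: 18.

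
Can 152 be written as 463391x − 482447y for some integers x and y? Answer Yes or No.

gcd(463391, 482447): 482447 = 1·463391 + 19056; 463391 = 24·19056 + 6047; 19056 = 3·6047 + 915; 6047 = 6·915 + 557; 915 = 1·557 + 358; 557 = 1·358 + 199; 358 = 1·199 + 159; 199 = 1·159 + 40; 159 = 3·40 + 39; 40 = 1·39 + 1; 39 = 39·1 + 0 → 1
1 divides 152, so a solution exists.

Yes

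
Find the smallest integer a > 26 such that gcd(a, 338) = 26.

52

Multiples of 26 above 26: 26·2, 26·3, … . Need the cofactor coprime to 338/26 = 13.
Checking s = 2, 3, … the first with gcd(s, 13) = 1 is s = 2, giving 52.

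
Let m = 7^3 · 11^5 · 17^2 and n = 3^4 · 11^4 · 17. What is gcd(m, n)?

248897

min exponent per shared prime: 11^4 · 17 = 248897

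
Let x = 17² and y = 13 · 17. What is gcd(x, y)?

17

min exponent per shared prime: 17 = 17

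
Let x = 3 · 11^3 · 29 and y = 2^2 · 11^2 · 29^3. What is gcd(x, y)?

min exponent per shared prime: 11^2 · 29 = 3509

3509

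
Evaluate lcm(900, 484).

108900

900 = 2² · 3² · 5²; 484 = 2² · 11²
max exponents: 2² · 3² · 5² · 11² = 108900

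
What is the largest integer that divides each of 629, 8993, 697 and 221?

17

gcd(629, 8993): 8993 = 14·629 + 187; 629 = 3·187 + 68; 187 = 2·68 + 51; 68 = 1·51 + 17; 51 = 3·17 + 0 → 17
gcd(17, 697): 697 = 41·17 + 0 → 17
gcd(17, 221): 221 = 13·17 + 0 → 17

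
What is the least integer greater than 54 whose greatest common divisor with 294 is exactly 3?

gcd(t, 294) = 3 forces 3 | t; write t = 3s. Then gcd(3s, 3·98) = 3·gcd(s, 98), so need gcd(s, 98) = 1.
3s > 54 gives s ≥ 19. The least s ≥ 19 coprime to 98 is 19, so t = 3·19 = 57.

57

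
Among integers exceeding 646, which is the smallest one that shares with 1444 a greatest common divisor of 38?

798

gcd(x, 1444) = 38 forces 38 | x; write x = 38s. Then gcd(38s, 38·38) = 38·gcd(s, 38), so need gcd(s, 38) = 1.
38s > 646 gives s ≥ 18. The least s ≥ 18 coprime to 38 is 21, so x = 38·21 = 798.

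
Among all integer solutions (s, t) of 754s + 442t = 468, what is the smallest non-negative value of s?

gcd(754, 442) = 26 (Euclid: 754 = 1·442 + 312; 442 = 1·312 + 130; 312 = 2·130 + 52; 130 = 2·52 + 26; 52 = 2·26 + 0), and 26 | 468.
Extended Euclid: 754·(-7) + 442·(12) = 26. Scale by 18: s₀ = -126.
General solution s = s₀ + 17k; reducing mod 17 gives s = 10 (and t = -16).

10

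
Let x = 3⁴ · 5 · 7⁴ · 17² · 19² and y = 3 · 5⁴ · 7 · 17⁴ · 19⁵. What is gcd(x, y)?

min exponent per shared prime: 3 · 5 · 7 · 17² · 19² = 10954545

10954545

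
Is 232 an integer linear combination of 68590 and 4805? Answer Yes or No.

No

gcd(68590, 4805): 68590 = 14·4805 + 1320; 4805 = 3·1320 + 845; 1320 = 1·845 + 475; 845 = 1·475 + 370; 475 = 1·370 + 105; 370 = 3·105 + 55; 105 = 1·55 + 50; 55 = 1·50 + 5; 50 = 10·5 + 0 → 5
5 does not divide 232, so a solution does not exist.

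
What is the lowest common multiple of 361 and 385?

138985

361 = 19²; 385 = 5 · 7 · 11
max exponents: 5 · 7 · 11 · 19² = 138985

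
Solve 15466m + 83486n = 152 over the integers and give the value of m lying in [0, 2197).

gcd(15466, 83486) = 38 (Euclid: 83486 = 5·15466 + 6156; 15466 = 2·6156 + 3154; 6156 = 1·3154 + 3002; 3154 = 1·3002 + 152; 3002 = 19·152 + 114; 152 = 1·114 + 38; 114 = 3·38 + 0), and 38 | 152.
Extended Euclid: 15466·(556) + 83486·(-103) = 38. Scale by 4: m₀ = 2224.
General solution m = m₀ + 2197t; reducing mod 2197 gives m = 27 (and n = -5).

27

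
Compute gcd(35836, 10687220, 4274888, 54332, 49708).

35836 = 2² · 17² · 31; 10687220 = 2² · 5 · 17² · 43²; 4274888 = 2³ · 17² · 43²; 54332 = 2² · 17² · 47; 49708 = 2² · 17² · 43
gcd takes min exponent of each prime: 2² · 17² = 1156

1156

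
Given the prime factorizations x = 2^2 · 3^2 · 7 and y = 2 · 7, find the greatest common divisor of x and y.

min exponent per shared prime: 2 · 7 = 14

14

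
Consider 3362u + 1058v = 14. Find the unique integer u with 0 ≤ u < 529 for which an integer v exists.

107

Euclid: 3362 = 3·1058 + 188; 1058 = 5·188 + 118; 188 = 1·118 + 70; 118 = 1·70 + 48; 70 = 1·48 + 22; 48 = 2·22 + 4; 22 = 5·4 + 2; 4 = 2·2 + 0 → gcd = 2; 14 = 2·7.
Back-substitution yields 3362·(242) + 1058·(-769) = 2, so one solution is u = 242·7 = 1694, v = -769·7 = -5383.
Solutions in u differ by 1058/2 = 529; the one in [0, 529) is 1694 mod 529 = 107.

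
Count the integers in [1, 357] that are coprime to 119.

288

119 = 7·17. Inclusion–exclusion on these primes:
357 − ⌊357/7⌋ − ⌊357/17⌋ + ⌊357/119⌋ = 288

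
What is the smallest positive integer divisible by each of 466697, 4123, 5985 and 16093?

651042315

466697 = 7 · 11² · 19 · 29; 4123 = 7 · 19 · 31; 5985 = 3² · 5 · 7 · 19; 16093 = 7 · 11² · 19
lcm takes max exponent of each prime: 3² · 5 · 7 · 11² · 19 · 29 · 31 = 651042315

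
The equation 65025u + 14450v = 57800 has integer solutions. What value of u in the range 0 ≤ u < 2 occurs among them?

gcd(65025, 14450) = 7225 (Euclid: 65025 = 4·14450 + 7225; 14450 = 2·7225 + 0), and 7225 | 57800.
Extended Euclid: 65025·(1) + 14450·(-4) = 7225. Scale by 8: u₀ = 8.
General solution u = u₀ + 2t; reducing mod 2 gives u = 0 (and v = 4).

0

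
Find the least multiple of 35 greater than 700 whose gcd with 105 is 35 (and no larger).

770

105 = 35·3. Any a with gcd(a, 105) = 35 is a multiple of 35, say 35s, with s coprime to 3.
Need s > 700/35, so s ≥ 21. First s ≥ 21 with gcd(s, 3) = 1 is s = 22. Thus a = 35·22 = 770.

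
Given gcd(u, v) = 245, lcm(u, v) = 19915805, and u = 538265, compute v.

9065

Using uv = gcd(u,v)·lcm(u,v) = 245·19915805 = 4879372225, we get v = 4879372225/538265 = 9065.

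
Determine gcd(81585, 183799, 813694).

gcd(81585, 183799): 183799 = 2·81585 + 20629; 81585 = 3·20629 + 19698; 20629 = 1·19698 + 931; 19698 = 21·931 + 147; 931 = 6·147 + 49; 147 = 3·49 + 0 → 49
gcd(49, 813694): 813694 = 16606·49 + 0 → 49

49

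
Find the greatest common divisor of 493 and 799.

493 = 17 · 29
799 = 17 · 47
Common: 17 = 17

17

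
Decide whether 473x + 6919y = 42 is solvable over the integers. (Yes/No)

By Bézout, 473x + 6919y = 42 has integer solutions iff gcd(473, 6919) | 42.
Euclid: 6919 = 14·473 + 297; 473 = 1·297 + 176; 297 = 1·176 + 121; 176 = 1·121 + 55; 121 = 2·55 + 11; 55 = 5·11 + 0. gcd = 11; 42 mod 11 = 9. No.

No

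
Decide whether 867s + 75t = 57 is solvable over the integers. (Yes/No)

By Bézout, 867s + 75t = 57 has integer solutions iff gcd(867, 75) | 57.
Euclid: 867 = 11·75 + 42; 75 = 1·42 + 33; 42 = 1·33 + 9; 33 = 3·9 + 6; 9 = 1·6 + 3; 6 = 2·3 + 0. gcd = 3; 57 mod 3 = 0. Yes.

Yes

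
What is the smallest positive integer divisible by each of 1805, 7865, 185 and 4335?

91080781935

1805 = 5 · 19²; 7865 = 5 · 11² · 13; 185 = 5 · 37; 4335 = 3 · 5 · 17²
lcm takes max exponent of each prime: 3 · 5 · 11² · 13 · 17² · 19² · 37 = 91080781935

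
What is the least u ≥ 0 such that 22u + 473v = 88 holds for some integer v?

4

gcd(22, 473) = 11 (Euclid: 473 = 21·22 + 11; 22 = 2·11 + 0), and 11 | 88.
Extended Euclid: 22·(-21) + 473·(1) = 11. Scale by 8: u₀ = -168.
General solution u = u₀ + 43t; reducing mod 43 gives u = 4 (and v = 0).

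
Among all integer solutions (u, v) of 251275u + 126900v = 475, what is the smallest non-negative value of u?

2965

gcd(251275, 126900) = 25 (Euclid: 251275 = 1·126900 + 124375; 126900 = 1·124375 + 2525; 124375 = 49·2525 + 650; 2525 = 3·650 + 575; 650 = 1·575 + 75; 575 = 7·75 + 50; 75 = 1·50 + 25; 50 = 2·25 + 0), and 25 | 475.
Extended Euclid: 251275·(1759) + 126900·(-3483) = 25. Scale by 19: u₀ = 33421.
General solution u = u₀ + 5076t; reducing mod 5076 gives u = 2965 (and v = -5871).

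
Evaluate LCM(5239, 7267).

225277

5239 = 13² · 31; 7267 = 13² · 43
max exponents: 13² · 31 · 43 = 225277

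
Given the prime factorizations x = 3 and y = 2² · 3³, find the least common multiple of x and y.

108

max exponent per prime: 2² · 3³ = 108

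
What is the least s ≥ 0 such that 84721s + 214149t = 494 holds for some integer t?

Reduce mod 214149: 84721s ≡ 494 (mod 214149). With g = gcd(84721, 214149) = 247 dividing 494, divide through: 343s ≡ 2 (mod 867).
Since gcd(343, 867) = 1, s ≡ 2·(343)⁻¹ ≡ 182 (mod 867). Smallest non-negative: 182.

182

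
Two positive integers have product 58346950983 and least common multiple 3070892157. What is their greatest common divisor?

From gcd × lcm = ab: gcd = 58346950983 / 3070892157 = 19.

19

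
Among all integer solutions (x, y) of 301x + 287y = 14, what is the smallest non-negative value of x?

1

gcd(301, 287) = 7 (Euclid: 301 = 1·287 + 14; 287 = 20·14 + 7; 14 = 2·7 + 0), and 7 | 14.
Extended Euclid: 301·(-20) + 287·(21) = 7. Scale by 2: x₀ = -40.
General solution x = x₀ + 41t; reducing mod 41 gives x = 1 (and y = -1).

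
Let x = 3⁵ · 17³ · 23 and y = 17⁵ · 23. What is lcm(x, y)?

max exponent per prime: 3⁵ · 17⁵ · 23 = 7935580773

7935580773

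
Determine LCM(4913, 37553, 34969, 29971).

4913 = 17³; 37553 = 17 · 47²; 34969 = 11² · 17²; 29971 = 17 · 41 · 43
lcm takes max exponent of each prime: 11² · 17³ · 41 · 43 · 47² = 2315155480891

2315155480891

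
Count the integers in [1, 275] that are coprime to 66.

66 = 2·3·11. Inclusion–exclusion on these primes:
275 − ⌊275/2⌋ − ⌊275/3⌋ − ⌊275/11⌋ + ⌊275/6⌋ + ⌊275/22⌋ + ⌊275/33⌋ − ⌊275/66⌋ = 83

83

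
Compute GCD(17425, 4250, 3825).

gcd(17425, 4250): 17425 = 4·4250 + 425; 4250 = 10·425 + 0 → 425
gcd(425, 3825): 3825 = 9·425 + 0 → 425

425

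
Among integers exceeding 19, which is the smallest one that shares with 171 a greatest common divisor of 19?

171 = 19·9. Any k with gcd(k, 171) = 19 is a multiple of 19, say 19s, with s coprime to 9.
Need s > 19/19, so s ≥ 2. First s ≥ 2 with gcd(s, 9) = 1 is s = 2. Thus k = 19·2 = 38.

38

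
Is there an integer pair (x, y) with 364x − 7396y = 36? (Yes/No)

Yes

By Bézout, 364x − 7396y = 36 has integer solutions iff gcd(364, 7396) | 36.
Euclid: 7396 = 20·364 + 116; 364 = 3·116 + 16; 116 = 7·16 + 4; 16 = 4·4 + 0. gcd = 4; 36 mod 4 = 0. Yes.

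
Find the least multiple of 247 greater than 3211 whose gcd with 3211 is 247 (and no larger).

3458

3211 = 247·13. Any m with gcd(m, 3211) = 247 is a multiple of 247, say 247s, with s coprime to 13.
Need s > 3211/247, so s ≥ 14. First s ≥ 14 with gcd(s, 13) = 1 is s = 14. Thus m = 247·14 = 3458.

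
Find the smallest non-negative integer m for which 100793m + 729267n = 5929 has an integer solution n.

Euclid: 729267 = 7·100793 + 23716; 100793 = 4·23716 + 5929; 23716 = 4·5929 + 0 → gcd = 5929; 5929 = 5929·1.
Back-substitution yields 100793·(29) + 729267·(-4) = 5929, so one solution is m = 29·1 = 29, n = -4·1 = -4.
Solutions in m differ by 729267/5929 = 123; the one in [0, 123) is 29 mod 123 = 29.

29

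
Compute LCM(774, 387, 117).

10062

lcm(774, 387) = 774·387/gcd = 299538/387 = 774
lcm(774, 117) = 774·117/gcd = 90558/9 = 10062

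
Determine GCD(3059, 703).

19

3059 = 7 · 19 · 23
703 = 19 · 37
Common: 19 = 19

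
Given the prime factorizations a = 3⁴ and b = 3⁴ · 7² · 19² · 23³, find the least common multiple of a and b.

17432987103

max exponent per prime: 3⁴ · 7² · 19² · 23³ = 17432987103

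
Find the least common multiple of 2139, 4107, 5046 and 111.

lcm(2139, 4107) = 2139·4107/gcd = 8784873/3 = 2928291
lcm(2928291, 5046) = 2928291·5046/gcd = 14776156386/3 = 4925385462
lcm(4925385462, 111) = 4925385462·111/gcd = 546717786282/111 = 4925385462

4925385462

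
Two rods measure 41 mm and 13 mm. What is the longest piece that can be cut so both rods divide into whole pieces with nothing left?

41 = 41
13 = 13
Common: 1 = 1

1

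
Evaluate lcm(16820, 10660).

gcd first: 16820 = 1·10660 + 6160; 10660 = 1·6160 + 4500; 6160 = 1·4500 + 1660; 4500 = 2·1660 + 1180; 1660 = 1·1180 + 480; 1180 = 2·480 + 220; 480 = 2·220 + 40; 220 = 5·40 + 20; 40 = 2·20 + 0 → gcd = 20
lcm = 16820·10660/gcd = 179301200/20 = 8965060

8965060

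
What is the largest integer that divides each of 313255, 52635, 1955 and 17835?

313255 = 5 · 31 · 43 · 47; 52635 = 3 · 5 · 11² · 29; 1955 = 5 · 17 · 23; 17835 = 3 · 5 · 29 · 41
gcd takes min exponent of each prime: 5 = 5

5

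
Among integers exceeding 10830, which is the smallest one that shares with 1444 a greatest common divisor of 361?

gcd(a, 1444) = 361 forces 361 | a; write a = 361s. Then gcd(361s, 361·4) = 361·gcd(s, 4), so need gcd(s, 4) = 1.
361s > 10830 gives s ≥ 31. The least s ≥ 31 coprime to 4 is 31, so a = 361·31 = 11191.

11191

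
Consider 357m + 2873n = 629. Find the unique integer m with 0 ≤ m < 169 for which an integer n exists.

42

Reduce mod 2873: 357m ≡ 629 (mod 2873). With g = gcd(357, 2873) = 17 dividing 629, divide through: 21m ≡ 37 (mod 169).
Since gcd(21, 169) = 1, m ≡ 37·(21)⁻¹ ≡ 42 (mod 169). Smallest non-negative: 42.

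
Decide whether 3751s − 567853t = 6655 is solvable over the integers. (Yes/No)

gcd(3751, 567853): 567853 = 151·3751 + 1452; 3751 = 2·1452 + 847; 1452 = 1·847 + 605; 847 = 1·605 + 242; 605 = 2·242 + 121; 242 = 2·121 + 0 → 121
121 divides 6655, so a solution exists.

Yes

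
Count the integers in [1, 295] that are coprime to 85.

222

Prime factors of 85: 5, 17. Count integers ≤ 295 divisible by none of them.
By inclusion–exclusion: 295 − ⌊295/5⌋ − ⌊295/17⌋ + ⌊295/85⌋ = 222.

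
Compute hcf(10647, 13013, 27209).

1183

10647 = 3² · 7 · 13²; 13013 = 7 · 11 · 13²; 27209 = 7 · 13² · 23
gcd takes min exponent of each prime: 7 · 13² = 1183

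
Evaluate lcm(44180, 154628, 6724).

2870923183060

44180 = 2² · 5 · 47²; 154628 = 2² · 29 · 31 · 43; 6724 = 2² · 41²
lcm takes max exponent of each prime: 2² · 5 · 29 · 31 · 41² · 43 · 47² = 2870923183060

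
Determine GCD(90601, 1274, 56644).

49

gcd(90601, 1274): 90601 = 71·1274 + 147; 1274 = 8·147 + 98; 147 = 1·98 + 49; 98 = 2·49 + 0 → 49
gcd(49, 56644): 56644 = 1156·49 + 0 → 49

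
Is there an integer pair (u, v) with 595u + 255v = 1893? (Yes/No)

gcd(595, 255): 595 = 2·255 + 85; 255 = 3·85 + 0 → 85
85 does not divide 1893, so a solution does not exist.

No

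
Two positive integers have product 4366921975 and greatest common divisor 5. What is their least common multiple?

gcd·lcm = product, so lcm = 4366921975/5 = 873384395.

873384395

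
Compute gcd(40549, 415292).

Euclid: 415292 = 10·40549 + 9802; 40549 = 4·9802 + 1341; 9802 = 7·1341 + 415; 1341 = 3·415 + 96; 415 = 4·96 + 31; 96 = 3·31 + 3; 31 = 10·3 + 1; 3 = 3·1 + 0. Last nonzero remainder: 1.

1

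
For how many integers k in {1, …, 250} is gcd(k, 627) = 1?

627 = 3·11·19. Inclusion–exclusion on these primes:
250 − ⌊250/3⌋ − ⌊250/11⌋ − ⌊250/19⌋ + ⌊250/33⌋ + ⌊250/57⌋ + ⌊250/209⌋ − ⌊250/627⌋ = 144

144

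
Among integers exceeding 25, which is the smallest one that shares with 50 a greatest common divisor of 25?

gcd(a, 50) = 25 forces 25 | a; write a = 25s. Then gcd(25s, 25·2) = 25·gcd(s, 2), so need gcd(s, 2) = 1.
25s > 25 gives s ≥ 2. The least s ≥ 2 coprime to 2 is 3, so a = 25·3 = 75.

75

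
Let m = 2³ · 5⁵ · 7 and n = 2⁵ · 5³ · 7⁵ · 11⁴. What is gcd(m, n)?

7000

min exponent per shared prime: 2³ · 5³ · 7 = 7000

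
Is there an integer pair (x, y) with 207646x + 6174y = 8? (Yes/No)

By Bézout, 207646x + 6174y = 8 has integer solutions iff gcd(207646, 6174) | 8.
Euclid: 207646 = 33·6174 + 3904; 6174 = 1·3904 + 2270; 3904 = 1·2270 + 1634; 2270 = 1·1634 + 636; 1634 = 2·636 + 362; 636 = 1·362 + 274; 362 = 1·274 + 88; 274 = 3·88 + 10; 88 = 8·10 + 8; 10 = 1·8 + 2; 8 = 4·2 + 0. gcd = 2; 8 mod 2 = 0. Yes.

Yes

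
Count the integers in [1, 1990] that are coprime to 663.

663 = 3·13·17. Inclusion–exclusion on these primes:
1990 − ⌊1990/3⌋ − ⌊1990/13⌋ − ⌊1990/17⌋ + ⌊1990/39⌋ + ⌊1990/51⌋ + ⌊1990/221⌋ − ⌊1990/663⌋ = 1153

1153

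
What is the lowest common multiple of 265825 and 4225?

44924425

265825 = 5² · 7³ · 31; 4225 = 5² · 13²
max exponents: 5² · 7³ · 13² · 31 = 44924425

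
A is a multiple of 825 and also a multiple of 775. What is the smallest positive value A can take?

825 = 3 · 5² · 11; 775 = 5² · 31
max exponents: 3 · 5² · 11 · 31 = 25575

25575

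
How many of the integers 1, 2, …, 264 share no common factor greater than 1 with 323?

Prime factors of 323: 17, 19. Count integers ≤ 264 divisible by none of them.
By inclusion–exclusion: 264 − ⌊264/17⌋ − ⌊264/19⌋ + ⌊264/323⌋ = 236.

236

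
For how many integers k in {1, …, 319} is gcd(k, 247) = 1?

280

Prime factors of 247: 13, 19. Count integers ≤ 319 divisible by none of them.
By inclusion–exclusion: 319 − ⌊319/13⌋ − ⌊319/19⌋ + ⌊319/247⌋ = 280.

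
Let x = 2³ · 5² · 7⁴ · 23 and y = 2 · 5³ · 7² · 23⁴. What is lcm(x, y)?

671898241000

max exponent per prime: 2³ · 5³ · 7⁴ · 23⁴ = 671898241000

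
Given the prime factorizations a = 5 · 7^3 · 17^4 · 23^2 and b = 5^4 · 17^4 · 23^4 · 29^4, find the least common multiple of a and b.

max exponent per prime: 5^4 · 7^3 · 17^4 · 23^4 · 29^4 = 3543832270602486664375

3543832270602486664375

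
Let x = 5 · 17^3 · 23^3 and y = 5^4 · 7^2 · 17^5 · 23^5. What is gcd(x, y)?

298882355

min exponent per shared prime: 5 · 17^3 · 23^3 = 298882355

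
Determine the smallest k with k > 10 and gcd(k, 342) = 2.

gcd(k, 342) = 2 forces 2 | k; write k = 2s. Then gcd(2s, 2·171) = 2·gcd(s, 171), so need gcd(s, 171) = 1.
2s > 10 gives s ≥ 6. The least s ≥ 6 coprime to 171 is 7, so k = 2·7 = 14.

14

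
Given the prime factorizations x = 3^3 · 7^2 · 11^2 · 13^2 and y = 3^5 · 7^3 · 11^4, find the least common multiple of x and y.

max exponent per prime: 3^5 · 7^3 · 11^4 · 13^2 = 206232847821

206232847821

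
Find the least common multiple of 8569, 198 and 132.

lcm(8569, 198) = 8569·198/gcd = 1696662/11 = 154242
lcm(154242, 132) = 154242·132/gcd = 20359944/66 = 308484

308484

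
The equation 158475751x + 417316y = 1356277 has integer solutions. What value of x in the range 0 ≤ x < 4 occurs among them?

gcd(158475751, 417316) = 104329 (Euclid: 158475751 = 379·417316 + 312987; 417316 = 1·312987 + 104329; 312987 = 3·104329 + 0), and 104329 | 1356277.
Extended Euclid: 158475751·(-1) + 417316·(380) = 104329. Scale by 13: x₀ = -13.
General solution x = x₀ + 4t; reducing mod 4 gives x = 3 (and y = -1136).

3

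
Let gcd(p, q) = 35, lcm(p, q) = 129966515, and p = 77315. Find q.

58835

Using pq = gcd(p,q)·lcm(p,q) = 35·129966515 = 4548828025, we get q = 4548828025/77315 = 58835.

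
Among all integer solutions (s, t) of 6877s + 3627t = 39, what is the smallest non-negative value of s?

Reduce mod 3627: 6877s ≡ 39 (mod 3627). With g = gcd(6877, 3627) = 13 dividing 39, divide through: 529s ≡ 3 (mod 279).
Since gcd(529, 279) = 1, s ≡ 3·(529)⁻¹ ≡ 48 (mod 279). Smallest non-negative: 48.

48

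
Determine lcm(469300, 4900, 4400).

lcm(469300, 4900) = 469300·4900/gcd = 2299570000/100 = 22995700
lcm(22995700, 4400) = 22995700·4400/gcd = 101181080000/100 = 1011810800

1011810800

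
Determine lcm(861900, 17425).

35337900

gcd first: 861900 = 49·17425 + 8075; 17425 = 2·8075 + 1275; 8075 = 6·1275 + 425; 1275 = 3·425 + 0 → gcd = 425
lcm = 861900·17425/gcd = 15018607500/425 = 35337900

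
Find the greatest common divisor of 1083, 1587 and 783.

gcd(1083, 1587): 1587 = 1·1083 + 504; 1083 = 2·504 + 75; 504 = 6·75 + 54; 75 = 1·54 + 21; 54 = 2·21 + 12; 21 = 1·12 + 9; 12 = 1·9 + 3; 9 = 3·3 + 0 → 3
gcd(3, 783): 783 = 261·3 + 0 → 3

3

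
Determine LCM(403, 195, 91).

42315

403 = 13 · 31; 195 = 3 · 5 · 13; 91 = 7 · 13
lcm takes max exponent of each prime: 3 · 5 · 7 · 13 · 31 = 42315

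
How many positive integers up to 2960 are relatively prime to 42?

846

Prime factors of 42: 2, 3, 7. Count integers ≤ 2960 divisible by none of them.
By inclusion–exclusion: 2960 − ⌊2960/2⌋ − ⌊2960/3⌋ − ⌊2960/7⌋ + ⌊2960/6⌋ + ⌊2960/14⌋ + ⌊2960/21⌋ − ⌊2960/42⌋ = 846.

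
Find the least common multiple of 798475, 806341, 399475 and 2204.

113994120486100

798475 = 5² · 19 · 41²; 806341 = 19 · 31 · 37²; 399475 = 5² · 19 · 29²; 2204 = 2² · 19 · 29
lcm takes max exponent of each prime: 2² · 5² · 19 · 29² · 31 · 37² · 41² = 113994120486100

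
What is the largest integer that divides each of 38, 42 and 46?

38 = 2 · 19; 42 = 2 · 3 · 7; 46 = 2 · 23
gcd takes min exponent of each prime: 2 = 2

2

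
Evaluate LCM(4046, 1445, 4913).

4046 = 2 · 7 · 17²; 1445 = 5 · 17²; 4913 = 17³
lcm takes max exponent of each prime: 2 · 5 · 7 · 17³ = 343910

343910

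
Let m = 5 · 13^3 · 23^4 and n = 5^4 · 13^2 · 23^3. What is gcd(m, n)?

10281115

min exponent per shared prime: 5 · 13^2 · 23^3 = 10281115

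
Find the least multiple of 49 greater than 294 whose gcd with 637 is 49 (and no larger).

343

637 = 49·13. Any k with gcd(k, 637) = 49 is a multiple of 49, say 49s, with s coprime to 13.
Need s > 294/49, so s ≥ 7. First s ≥ 7 with gcd(s, 13) = 1 is s = 7. Thus k = 49·7 = 343.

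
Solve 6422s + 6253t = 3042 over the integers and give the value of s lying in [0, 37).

18

Euclid: 6422 = 1·6253 + 169; 6253 = 37·169 + 0 → gcd = 169; 3042 = 169·18.
Back-substitution yields 6422·(1) + 6253·(-1) = 169, so one solution is s = 1·18 = 18, t = -1·18 = -18.
Solutions in s differ by 6253/169 = 37; the one in [0, 37) is 18 mod 37 = 18.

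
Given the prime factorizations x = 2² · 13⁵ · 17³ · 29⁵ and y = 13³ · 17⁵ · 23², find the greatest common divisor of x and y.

10793861

min exponent per shared prime: 13³ · 17³ = 10793861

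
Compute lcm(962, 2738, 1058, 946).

lcm(962, 2738) = 962·2738/gcd = 2633956/74 = 35594
lcm(35594, 1058) = 35594·1058/gcd = 37658452/2 = 18829226
lcm(18829226, 946) = 18829226·946/gcd = 17812447796/2 = 8906223898

8906223898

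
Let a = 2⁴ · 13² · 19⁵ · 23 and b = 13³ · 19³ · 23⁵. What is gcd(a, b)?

min exponent per shared prime: 13² · 19³ · 23 = 26660933

26660933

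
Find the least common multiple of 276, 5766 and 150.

6630900

276 = 2² · 3 · 23; 5766 = 2 · 3 · 31²; 150 = 2 · 3 · 5²
lcm takes max exponent of each prime: 2² · 3 · 5² · 23 · 31² = 6630900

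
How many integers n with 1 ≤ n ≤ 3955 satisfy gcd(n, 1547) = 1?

Prime factors of 1547: 7, 13, 17. Count integers ≤ 3955 divisible by none of them.
By inclusion–exclusion: 3955 − ⌊3955/7⌋ − ⌊3955/13⌋ − ⌊3955/17⌋ + ⌊3955/91⌋ + ⌊3955/119⌋ + ⌊3955/221⌋ − ⌊3955/1547⌋ = 2945.

2945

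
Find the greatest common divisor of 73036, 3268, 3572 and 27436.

gcd(73036, 3268): 73036 = 22·3268 + 1140; 3268 = 2·1140 + 988; 1140 = 1·988 + 152; 988 = 6·152 + 76; 152 = 2·76 + 0 → 76
gcd(76, 3572): 3572 = 47·76 + 0 → 76
gcd(76, 27436): 27436 = 361·76 + 0 → 76

76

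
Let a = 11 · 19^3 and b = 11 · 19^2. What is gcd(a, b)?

3971

min exponent per shared prime: 11 · 19^2 = 3971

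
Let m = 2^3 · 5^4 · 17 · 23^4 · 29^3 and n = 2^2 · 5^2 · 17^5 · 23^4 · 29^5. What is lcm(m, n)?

40748905175674074065000

max exponent per prime: 2^3 · 5^4 · 17^5 · 23^4 · 29^5 = 40748905175674074065000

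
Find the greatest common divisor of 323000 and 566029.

Euclid: 566029 = 1·323000 + 243029; 323000 = 1·243029 + 79971; 243029 = 3·79971 + 3116; 79971 = 25·3116 + 2071; 3116 = 1·2071 + 1045; 2071 = 1·1045 + 1026; 1045 = 1·1026 + 19; 1026 = 54·19 + 0. Last nonzero remainder: 19.

19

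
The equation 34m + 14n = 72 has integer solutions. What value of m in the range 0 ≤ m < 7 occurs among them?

5

Reduce mod 14: 34m ≡ 72 (mod 14). With g = gcd(34, 14) = 2 dividing 72, divide through: 17m ≡ 36 (mod 7).
Since gcd(17, 7) = 1, m ≡ 36·(17)⁻¹ ≡ 5 (mod 7). Smallest non-negative: 5.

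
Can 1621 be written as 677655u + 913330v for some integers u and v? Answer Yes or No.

No

gcd(677655, 913330): 913330 = 1·677655 + 235675; 677655 = 2·235675 + 206305; 235675 = 1·206305 + 29370; 206305 = 7·29370 + 715; 29370 = 41·715 + 55; 715 = 13·55 + 0 → 55
55 does not divide 1621, so a solution does not exist.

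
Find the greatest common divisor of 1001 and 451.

11

Euclid: 1001 = 2·451 + 99; 451 = 4·99 + 55; 99 = 1·55 + 44; 55 = 1·44 + 11; 44 = 4·11 + 0. Last nonzero remainder: 11.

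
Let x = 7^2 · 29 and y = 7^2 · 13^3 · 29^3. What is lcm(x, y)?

2625549017

max exponent per prime: 7^2 · 13^3 · 29^3 = 2625549017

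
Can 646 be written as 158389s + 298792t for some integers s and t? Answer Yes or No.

gcd(158389, 298792): 298792 = 1·158389 + 140403; 158389 = 1·140403 + 17986; 140403 = 7·17986 + 14501; 17986 = 1·14501 + 3485; 14501 = 4·3485 + 561; 3485 = 6·561 + 119; 561 = 4·119 + 85; 119 = 1·85 + 34; 85 = 2·34 + 17; 34 = 2·17 + 0 → 17
17 divides 646, so a solution exists.

Yes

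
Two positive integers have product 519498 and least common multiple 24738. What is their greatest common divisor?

gcd·lcm = product, so gcd = 519498/24738 = 21.

21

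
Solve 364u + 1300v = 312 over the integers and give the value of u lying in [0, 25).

gcd(364, 1300) = 52 (Euclid: 1300 = 3·364 + 208; 364 = 1·208 + 156; 208 = 1·156 + 52; 156 = 3·52 + 0), and 52 | 312.
Extended Euclid: 364·(-7) + 1300·(2) = 52. Scale by 6: u₀ = -42.
General solution u = u₀ + 25t; reducing mod 25 gives u = 8 (and v = -2).

8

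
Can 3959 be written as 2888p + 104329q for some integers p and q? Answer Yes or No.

No

By Bézout, 2888p + 104329q = 3959 has integer solutions iff gcd(2888, 104329) | 3959.
Euclid: 104329 = 36·2888 + 361; 2888 = 8·361 + 0. gcd = 361; 3959 mod 361 = 349. No.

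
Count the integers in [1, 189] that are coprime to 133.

133 = 7·19. Inclusion–exclusion on these primes:
189 − ⌊189/7⌋ − ⌊189/19⌋ + ⌊189/133⌋ = 154

154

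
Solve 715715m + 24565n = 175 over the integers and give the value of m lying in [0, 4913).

Reduce mod 24565: 715715m ≡ 175 (mod 24565). With g = gcd(715715, 24565) = 5 dividing 175, divide through: 143143m ≡ 35 (mod 4913).
Since gcd(143143, 4913) = 1, m ≡ 35·(143143)⁻¹ ≡ 2250 (mod 4913). Smallest non-negative: 2250.

2250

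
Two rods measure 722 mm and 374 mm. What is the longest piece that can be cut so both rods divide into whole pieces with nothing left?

2

722 = 2 · 19²
374 = 2 · 11 · 17
Common: 2 = 2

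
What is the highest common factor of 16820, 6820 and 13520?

gcd(16820, 6820): 16820 = 2·6820 + 3180; 6820 = 2·3180 + 460; 3180 = 6·460 + 420; 460 = 1·420 + 40; 420 = 10·40 + 20; 40 = 2·20 + 0 → 20
gcd(20, 13520): 13520 = 676·20 + 0 → 20

20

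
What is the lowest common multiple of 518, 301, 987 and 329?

518 = 2 · 7 · 37; 301 = 7 · 43; 987 = 3 · 7 · 47; 329 = 7 · 47
lcm takes max exponent of each prime: 2 · 3 · 7 · 37 · 43 · 47 = 3140634

3140634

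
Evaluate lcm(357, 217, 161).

254541

357 = 3 · 7 · 17; 217 = 7 · 31; 161 = 7 · 23
lcm takes max exponent of each prime: 3 · 7 · 17 · 23 · 31 = 254541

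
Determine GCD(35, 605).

5

35 = 5 · 7
605 = 5 · 11²
Common: 5 = 5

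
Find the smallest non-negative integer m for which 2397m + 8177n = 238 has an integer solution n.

Reduce mod 8177: 2397m ≡ 238 (mod 8177). With g = gcd(2397, 8177) = 17 dividing 238, divide through: 141m ≡ 14 (mod 481).
Since gcd(141, 481) = 1, m ≡ 14·(141)⁻¹ ≡ 331 (mod 481). Smallest non-negative: 331.

331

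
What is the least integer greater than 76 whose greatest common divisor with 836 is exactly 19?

gcd(m, 836) = 19 forces 19 | m; write m = 19s. Then gcd(19s, 19·44) = 19·gcd(s, 44), so need gcd(s, 44) = 1.
19s > 76 gives s ≥ 5. The least s ≥ 5 coprime to 44 is 5, so m = 19·5 = 95.

95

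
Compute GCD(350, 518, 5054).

14

gcd(350, 518): 518 = 1·350 + 168; 350 = 2·168 + 14; 168 = 12·14 + 0 → 14
gcd(14, 5054): 5054 = 361·14 + 0 → 14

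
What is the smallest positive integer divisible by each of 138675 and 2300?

12758100

gcd first: 138675 = 60·2300 + 675; 2300 = 3·675 + 275; 675 = 2·275 + 125; 275 = 2·125 + 25; 125 = 5·25 + 0 → gcd = 25
lcm = 138675·2300/gcd = 318952500/25 = 12758100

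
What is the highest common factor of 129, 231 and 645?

3

gcd(129, 231): 231 = 1·129 + 102; 129 = 1·102 + 27; 102 = 3·27 + 21; 27 = 1·21 + 6; 21 = 3·6 + 3; 6 = 2·3 + 0 → 3
gcd(3, 645): 645 = 215·3 + 0 → 3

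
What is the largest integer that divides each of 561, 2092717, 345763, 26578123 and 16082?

187

gcd(561, 2092717): 2092717 = 3730·561 + 187; 561 = 3·187 + 0 → 187
gcd(187, 345763): 345763 = 1849·187 + 0 → 187
gcd(187, 26578123): 26578123 = 142129·187 + 0 → 187
gcd(187, 16082): 16082 = 86·187 + 0 → 187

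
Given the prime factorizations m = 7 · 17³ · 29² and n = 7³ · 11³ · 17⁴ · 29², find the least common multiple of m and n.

32067407954813

max exponent per prime: 7³ · 11³ · 17⁴ · 29² = 32067407954813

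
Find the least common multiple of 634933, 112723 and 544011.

47008534521

634933 = 13³ · 17²; 112723 = 13² · 23 · 29; 544011 = 3 · 13² · 29 · 37
lcm takes max exponent of each prime: 3 · 13³ · 17² · 23 · 29 · 37 = 47008534521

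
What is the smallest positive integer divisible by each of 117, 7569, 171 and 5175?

1074987225

lcm(117, 7569) = 117·7569/gcd = 885573/9 = 98397
lcm(98397, 171) = 98397·171/gcd = 16825887/9 = 1869543
lcm(1869543, 5175) = 1869543·5175/gcd = 9674885025/9 = 1074987225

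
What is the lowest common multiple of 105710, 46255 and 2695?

4356203390

105710 = 2 · 5 · 11 · 31²; 46255 = 5 · 11 · 29²; 2695 = 5 · 7² · 11
lcm takes max exponent of each prime: 2 · 5 · 7² · 11 · 29² · 31² = 4356203390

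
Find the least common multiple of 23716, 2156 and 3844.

22791076

23716 = 2² · 7² · 11²; 2156 = 2² · 7² · 11; 3844 = 2² · 31²
lcm takes max exponent of each prime: 2² · 7² · 11² · 31² = 22791076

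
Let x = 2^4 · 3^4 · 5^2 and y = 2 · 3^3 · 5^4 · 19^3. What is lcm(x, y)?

max exponent per prime: 2^4 · 3^4 · 5^4 · 19^3 = 5555790000

5555790000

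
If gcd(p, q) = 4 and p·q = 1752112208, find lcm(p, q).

For any two positive integers, gcd × lcm equals their product. Hence lcm = 1752112208 / 4 = 438028052.

438028052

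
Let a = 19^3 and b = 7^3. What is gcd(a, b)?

min exponent per shared prime: (none) = 1

1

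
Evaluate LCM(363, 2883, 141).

363 = 3 · 11²; 2883 = 3 · 31²; 141 = 3 · 47
lcm takes max exponent of each prime: 3 · 11² · 31² · 47 = 16395621

16395621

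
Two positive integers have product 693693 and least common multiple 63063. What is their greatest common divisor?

gcd·lcm = product, so gcd = 693693/63063 = 11.

11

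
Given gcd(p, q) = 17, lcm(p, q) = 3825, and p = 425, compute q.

Using pq = gcd(p,q)·lcm(p,q) = 17·3825 = 65025, we get q = 65025/425 = 153.

153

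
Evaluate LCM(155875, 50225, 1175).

14718185125

155875 = 5³ · 29 · 43; 50225 = 5² · 7² · 41; 1175 = 5² · 47
lcm takes max exponent of each prime: 5³ · 7² · 29 · 41 · 43 · 47 = 14718185125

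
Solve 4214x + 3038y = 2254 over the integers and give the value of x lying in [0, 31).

Euclid: 4214 = 1·3038 + 1176; 3038 = 2·1176 + 686; 1176 = 1·686 + 490; 686 = 1·490 + 196; 490 = 2·196 + 98; 196 = 2·98 + 0 → gcd = 98; 2254 = 98·23.
Back-substitution yields 4214·(13) + 3038·(-18) = 98, so one solution is x = 13·23 = 299, y = -18·23 = -414.
Solutions in x differ by 3038/98 = 31; the one in [0, 31) is 299 mod 31 = 20.

20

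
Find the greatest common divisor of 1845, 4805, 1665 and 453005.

1845 = 3² · 5 · 41; 4805 = 5 · 31²; 1665 = 3² · 5 · 37; 453005 = 5 · 7² · 43²
gcd takes min exponent of each prime: 5 = 5

5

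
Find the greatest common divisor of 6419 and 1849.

1

6419 = 7² · 131
1849 = 43²
Common: 1 = 1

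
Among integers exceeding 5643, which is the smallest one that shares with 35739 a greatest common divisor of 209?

5852

Multiples of 209 above 5643: 209·28, 209·29, … . Need the cofactor coprime to 35739/209 = 171.
Checking s = 28, 29, … the first with gcd(s, 171) = 1 is s = 28, giving 5852.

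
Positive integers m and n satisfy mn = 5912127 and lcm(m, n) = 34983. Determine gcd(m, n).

169

From gcd × lcm = mn: gcd = 5912127 / 34983 = 169.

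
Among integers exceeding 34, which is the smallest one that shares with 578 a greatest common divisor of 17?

51

gcd(x, 578) = 17 forces 17 | x; write x = 17s. Then gcd(17s, 17·34) = 17·gcd(s, 34), so need gcd(s, 34) = 1.
17s > 34 gives s ≥ 3. The least s ≥ 3 coprime to 34 is 3, so x = 17·3 = 51.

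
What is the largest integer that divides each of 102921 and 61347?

Euclid: 102921 = 1·61347 + 41574; 61347 = 1·41574 + 19773; 41574 = 2·19773 + 2028; 19773 = 9·2028 + 1521; 2028 = 1·1521 + 507; 1521 = 3·507 + 0. Last nonzero remainder: 507.

507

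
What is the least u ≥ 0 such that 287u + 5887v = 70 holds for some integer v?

Reduce mod 5887: 287u ≡ 70 (mod 5887). With g = gcd(287, 5887) = 7 dividing 70, divide through: 41u ≡ 10 (mod 841).
Since gcd(41, 841) = 1, u ≡ 10·(41)⁻¹ ≡ 431 (mod 841). Smallest non-negative: 431.

431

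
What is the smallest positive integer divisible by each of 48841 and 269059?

45470971

gcd first: 269059 = 5·48841 + 24854; 48841 = 1·24854 + 23987; 24854 = 1·23987 + 867; 23987 = 27·867 + 578; 867 = 1·578 + 289; 578 = 2·289 + 0 → gcd = 289
lcm = 48841·269059/gcd = 13141110619/289 = 45470971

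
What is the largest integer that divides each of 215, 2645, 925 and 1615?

5

gcd(215, 2645): 2645 = 12·215 + 65; 215 = 3·65 + 20; 65 = 3·20 + 5; 20 = 4·5 + 0 → 5
gcd(5, 925): 925 = 185·5 + 0 → 5
gcd(5, 1615): 1615 = 323·5 + 0 → 5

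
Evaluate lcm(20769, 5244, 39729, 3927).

12101930148

20769 = 3 · 7 · 23 · 43; 5244 = 2² · 3 · 19 · 23; 39729 = 3 · 17 · 19 · 41; 3927 = 3 · 7 · 11 · 17
lcm takes max exponent of each prime: 2² · 3 · 7 · 11 · 17 · 19 · 23 · 41 · 43 = 12101930148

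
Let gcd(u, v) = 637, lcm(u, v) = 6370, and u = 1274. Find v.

3185

u·v = gcd·lcm = 637·6370 = 4057690, so v = 4057690/1274 = 3185.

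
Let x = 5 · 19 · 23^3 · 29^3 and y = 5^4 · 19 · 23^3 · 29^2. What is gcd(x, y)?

972082465

min exponent per shared prime: 5 · 19 · 23^3 · 29^2 = 972082465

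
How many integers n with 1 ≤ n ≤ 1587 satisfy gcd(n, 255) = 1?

796

255 = 3·5·17. Inclusion–exclusion on these primes:
1587 − ⌊1587/3⌋ − ⌊1587/5⌋ − ⌊1587/17⌋ + ⌊1587/15⌋ + ⌊1587/51⌋ + ⌊1587/85⌋ − ⌊1587/255⌋ = 796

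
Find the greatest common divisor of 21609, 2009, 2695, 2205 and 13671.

gcd(21609, 2009): 21609 = 10·2009 + 1519; 2009 = 1·1519 + 490; 1519 = 3·490 + 49; 490 = 10·49 + 0 → 49
gcd(49, 2695): 2695 = 55·49 + 0 → 49
gcd(49, 2205): 2205 = 45·49 + 0 → 49
gcd(49, 13671): 13671 = 279·49 + 0 → 49

49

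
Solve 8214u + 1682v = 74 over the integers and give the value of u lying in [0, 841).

197

Reduce mod 1682: 8214u ≡ 74 (mod 1682). With g = gcd(8214, 1682) = 2 dividing 74, divide through: 4107u ≡ 37 (mod 841).
Since gcd(4107, 841) = 1, u ≡ 37·(4107)⁻¹ ≡ 197 (mod 841). Smallest non-negative: 197.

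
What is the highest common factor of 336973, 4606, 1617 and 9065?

gcd(336973, 4606): 336973 = 73·4606 + 735; 4606 = 6·735 + 196; 735 = 3·196 + 147; 196 = 1·147 + 49; 147 = 3·49 + 0 → 49
gcd(49, 1617): 1617 = 33·49 + 0 → 49
gcd(49, 9065): 9065 = 185·49 + 0 → 49

49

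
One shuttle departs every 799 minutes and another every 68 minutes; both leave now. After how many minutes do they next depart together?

3196

gcd first: 799 = 11·68 + 51; 68 = 1·51 + 17; 51 = 3·17 + 0 → gcd = 17
lcm = 799·68/gcd = 54332/17 = 3196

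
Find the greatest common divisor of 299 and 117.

13

299 = 13 · 23
117 = 3² · 13
Common: 13 = 13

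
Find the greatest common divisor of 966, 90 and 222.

6

gcd(966, 90): 966 = 10·90 + 66; 90 = 1·66 + 24; 66 = 2·24 + 18; 24 = 1·18 + 6; 18 = 3·6 + 0 → 6
gcd(6, 222): 222 = 37·6 + 0 → 6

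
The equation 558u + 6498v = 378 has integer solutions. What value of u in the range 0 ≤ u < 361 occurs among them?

Euclid: 6498 = 11·558 + 360; 558 = 1·360 + 198; 360 = 1·198 + 162; 198 = 1·162 + 36; 162 = 4·36 + 18; 36 = 2·18 + 0 → gcd = 18; 378 = 18·21.
Back-substitution yields 558·(-163) + 6498·(14) = 18, so one solution is u = -163·21 = -3423, v = 14·21 = 294.
Solutions in u differ by 6498/18 = 361; the one in [0, 361) is -3423 mod 361 = 187.

187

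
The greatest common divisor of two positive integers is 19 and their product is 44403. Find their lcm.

For any two positive integers, gcd × lcm equals their product. Hence lcm = 44403 / 19 = 2337.

2337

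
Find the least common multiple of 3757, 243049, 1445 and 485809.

26556748985

3757 = 13 · 17²; 243049 = 17² · 29²; 1445 = 5 · 17²; 485809 = 17² · 41²
lcm takes max exponent of each prime: 5 · 13 · 17² · 29² · 41² = 26556748985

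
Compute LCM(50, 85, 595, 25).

5950

50 = 2 · 5²; 85 = 5 · 17; 595 = 5 · 7 · 17; 25 = 5²
lcm takes max exponent of each prime: 2 · 5² · 7 · 17 = 5950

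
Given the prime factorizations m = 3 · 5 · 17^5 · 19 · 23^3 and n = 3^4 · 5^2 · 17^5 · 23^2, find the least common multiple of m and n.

664671019578525

max exponent per prime: 3^4 · 5^2 · 17^5 · 19 · 23^3 = 664671019578525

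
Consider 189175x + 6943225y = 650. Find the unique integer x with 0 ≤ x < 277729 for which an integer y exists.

gcd(189175, 6943225) = 25 (Euclid: 6943225 = 36·189175 + 132925; 189175 = 1·132925 + 56250; 132925 = 2·56250 + 20425; 56250 = 2·20425 + 15400; 20425 = 1·15400 + 5025; 15400 = 3·5025 + 325; 5025 = 15·325 + 150; 325 = 2·150 + 25; 150 = 6·25 + 0), and 25 | 650.
Extended Euclid: 189175·(42832) + 6943225·(-1167) = 25. Scale by 26: x₀ = 1113632.
General solution x = x₀ + 277729t; reducing mod 277729 gives x = 2716 (and y = -74).

2716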